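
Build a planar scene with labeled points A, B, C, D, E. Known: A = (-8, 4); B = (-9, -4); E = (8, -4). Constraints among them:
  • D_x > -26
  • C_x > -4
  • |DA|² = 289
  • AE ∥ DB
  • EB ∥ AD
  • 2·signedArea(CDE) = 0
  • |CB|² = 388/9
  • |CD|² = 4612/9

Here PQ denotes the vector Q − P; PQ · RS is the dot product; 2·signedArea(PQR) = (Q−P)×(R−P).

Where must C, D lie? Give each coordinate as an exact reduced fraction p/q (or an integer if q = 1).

C = (-3, -4/3)
D = (-25, 4)

1. D_x = -25  [AE ∥ DB ∩ EB ∥ AD]
2. D_y = 4  [AE ∥ DB ∩ EB ∥ AD]
   → D = (-25, 4)
3. C_x = -3  [line 8·x + 33·y + 68 = 0 ∩ |CD|² = 4612/9]
4. C_y = -4/3  [line 8·x + 33·y + 68 = 0 ∩ |CD|² = 4612/9]
   → C = (-3, -4/3)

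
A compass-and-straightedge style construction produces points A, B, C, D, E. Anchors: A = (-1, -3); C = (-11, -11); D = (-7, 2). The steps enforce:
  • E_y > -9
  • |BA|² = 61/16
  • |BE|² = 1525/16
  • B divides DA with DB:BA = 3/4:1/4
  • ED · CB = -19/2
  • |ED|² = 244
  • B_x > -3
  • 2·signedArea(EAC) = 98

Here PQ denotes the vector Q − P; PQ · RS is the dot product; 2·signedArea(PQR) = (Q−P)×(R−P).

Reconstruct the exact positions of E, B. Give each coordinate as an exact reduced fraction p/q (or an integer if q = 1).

B = (-5/2, -7/4)
E = (5, -8)

1. E_x = 5  [line 8·x + -10·y + -120 = 0 ∩ |ED|² = 244]
2. E_y = -8  [line 8·x + -10·y + -120 = 0 ∩ |ED|² = 244]
   → E = (5, -8)
3. B_x = -5/2  [B divides DA with DB:BA = 3/4:1/4]
4. B_y = -7/4  [B divides DA with DB:BA = 3/4:1/4]
   → B = (-5/2, -7/4)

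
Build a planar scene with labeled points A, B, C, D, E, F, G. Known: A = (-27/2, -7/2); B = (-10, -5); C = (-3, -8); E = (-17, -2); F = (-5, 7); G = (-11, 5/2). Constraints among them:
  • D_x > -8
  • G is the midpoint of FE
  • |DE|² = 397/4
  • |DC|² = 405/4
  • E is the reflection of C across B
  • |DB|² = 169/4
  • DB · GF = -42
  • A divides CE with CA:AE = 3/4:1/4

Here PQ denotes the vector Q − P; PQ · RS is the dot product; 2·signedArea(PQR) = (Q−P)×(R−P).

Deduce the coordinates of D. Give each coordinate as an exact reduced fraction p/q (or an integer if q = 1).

1. D_x = -15/2  [line -6·x + -9/2·y + -81/2 = 0 ∩ |DE|² = 397/4]
2. D_y = 1  [line -6·x + -9/2·y + -81/2 = 0 ∩ |DE|² = 397/4]
   → D = (-15/2, 1)

D = (-15/2, 1)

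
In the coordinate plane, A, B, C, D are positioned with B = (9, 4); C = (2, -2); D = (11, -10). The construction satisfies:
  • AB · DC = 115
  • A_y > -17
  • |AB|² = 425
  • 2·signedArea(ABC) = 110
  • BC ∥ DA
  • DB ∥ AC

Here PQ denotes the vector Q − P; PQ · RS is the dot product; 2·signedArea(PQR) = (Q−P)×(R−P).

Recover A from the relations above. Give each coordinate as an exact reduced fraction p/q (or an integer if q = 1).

A = (4, -16)

1. A_x = 4  [DB ∥ AC ∩ BC ∥ DA]
2. A_y = -16  [DB ∥ AC ∩ BC ∥ DA]
   → A = (4, -16)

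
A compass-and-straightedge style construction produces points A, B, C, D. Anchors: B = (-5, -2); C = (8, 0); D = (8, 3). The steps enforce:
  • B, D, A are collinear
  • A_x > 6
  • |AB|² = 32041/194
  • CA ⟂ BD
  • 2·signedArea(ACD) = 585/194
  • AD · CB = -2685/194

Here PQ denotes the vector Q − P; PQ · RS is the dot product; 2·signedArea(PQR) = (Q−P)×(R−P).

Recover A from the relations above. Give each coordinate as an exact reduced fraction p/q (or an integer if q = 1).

A = (1357/194, 507/194)

1. A_x = 1357/194  [B, D, A are collinear ∩ CA ⟂ BD]
2. A_y = 507/194  [B, D, A are collinear ∩ CA ⟂ BD]
   → A = (1357/194, 507/194)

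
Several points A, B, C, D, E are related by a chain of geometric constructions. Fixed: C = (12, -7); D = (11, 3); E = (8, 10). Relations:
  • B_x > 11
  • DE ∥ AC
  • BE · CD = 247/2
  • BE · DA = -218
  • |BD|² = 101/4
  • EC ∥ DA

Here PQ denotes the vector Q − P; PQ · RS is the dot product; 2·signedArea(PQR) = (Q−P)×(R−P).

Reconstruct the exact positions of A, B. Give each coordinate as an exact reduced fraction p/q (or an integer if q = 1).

A = (15, -14)
B = (23/2, -2)

1. A_x = 15  [DE ∥ AC ∩ EC ∥ DA]
2. A_y = -14  [DE ∥ AC ∩ EC ∥ DA]
   → A = (15, -14)
3. B_x = 23/2  [BE · CD = 247/2 ∩ BE · DA = -218]
4. B_y = -2  [BE · CD = 247/2 ∩ BE · DA = -218]
   → B = (23/2, -2)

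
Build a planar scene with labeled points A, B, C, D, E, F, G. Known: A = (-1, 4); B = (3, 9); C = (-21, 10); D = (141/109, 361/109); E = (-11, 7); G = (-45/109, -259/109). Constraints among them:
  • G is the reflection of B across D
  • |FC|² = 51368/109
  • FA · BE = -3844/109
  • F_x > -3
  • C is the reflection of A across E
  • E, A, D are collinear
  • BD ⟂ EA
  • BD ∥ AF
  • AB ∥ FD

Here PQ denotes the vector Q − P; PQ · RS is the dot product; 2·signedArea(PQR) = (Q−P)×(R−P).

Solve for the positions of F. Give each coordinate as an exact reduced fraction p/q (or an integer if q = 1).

1. F_x = -295/109  [AB ∥ FD ∩ BD ∥ AF]
2. F_y = -184/109  [AB ∥ FD ∩ BD ∥ AF]
   → F = (-295/109, -184/109)

F = (-295/109, -184/109)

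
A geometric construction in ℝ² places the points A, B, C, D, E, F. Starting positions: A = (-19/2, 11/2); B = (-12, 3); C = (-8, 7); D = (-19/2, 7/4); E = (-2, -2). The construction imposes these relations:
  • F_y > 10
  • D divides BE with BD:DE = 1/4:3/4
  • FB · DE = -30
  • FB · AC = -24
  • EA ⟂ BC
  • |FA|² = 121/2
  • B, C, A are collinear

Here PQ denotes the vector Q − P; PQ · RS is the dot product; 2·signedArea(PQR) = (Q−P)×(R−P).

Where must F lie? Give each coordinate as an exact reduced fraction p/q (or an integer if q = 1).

F = (-4, 11)

1. F_x = -4  [FB · AC = -24 ∩ FB · DE = -30]
2. F_y = 11  [FB · AC = -24 ∩ FB · DE = -30]
   → F = (-4, 11)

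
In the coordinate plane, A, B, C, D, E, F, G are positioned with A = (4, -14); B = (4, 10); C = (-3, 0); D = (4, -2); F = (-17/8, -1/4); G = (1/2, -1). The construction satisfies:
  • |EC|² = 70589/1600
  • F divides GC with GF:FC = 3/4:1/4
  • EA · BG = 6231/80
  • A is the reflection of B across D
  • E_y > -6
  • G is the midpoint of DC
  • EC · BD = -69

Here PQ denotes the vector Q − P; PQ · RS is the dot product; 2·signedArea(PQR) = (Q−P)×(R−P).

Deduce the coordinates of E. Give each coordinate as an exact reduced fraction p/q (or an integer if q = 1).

E = (13/40, -23/4)

1. E_x = 13/40  [EC · BD = -69 ∩ EA · BG = 6231/80]
2. E_y = -23/4  [EC · BD = -69 ∩ EA · BG = 6231/80]
   → E = (13/40, -23/4)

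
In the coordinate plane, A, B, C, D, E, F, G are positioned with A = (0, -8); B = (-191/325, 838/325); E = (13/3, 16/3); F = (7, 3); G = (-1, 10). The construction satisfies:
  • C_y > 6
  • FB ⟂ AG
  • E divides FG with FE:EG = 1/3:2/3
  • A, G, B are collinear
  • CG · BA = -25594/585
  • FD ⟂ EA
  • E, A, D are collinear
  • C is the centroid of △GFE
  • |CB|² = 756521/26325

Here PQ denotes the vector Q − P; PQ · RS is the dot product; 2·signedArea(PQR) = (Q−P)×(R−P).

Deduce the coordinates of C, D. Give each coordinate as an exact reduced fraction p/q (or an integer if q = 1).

1. C_x = 31/9  [C is the centroid of △GFE]
2. C_y = 55/9  [C is the centroid of △GFE]
   → C = (31/9, 55/9)
3. D_x = 6903/1769  [E, A, D are collinear ∩ FD ⟂ EA]
4. D_y = 7088/1769  [E, A, D are collinear ∩ FD ⟂ EA]
   → D = (6903/1769, 7088/1769)

C = (31/9, 55/9)
D = (6903/1769, 7088/1769)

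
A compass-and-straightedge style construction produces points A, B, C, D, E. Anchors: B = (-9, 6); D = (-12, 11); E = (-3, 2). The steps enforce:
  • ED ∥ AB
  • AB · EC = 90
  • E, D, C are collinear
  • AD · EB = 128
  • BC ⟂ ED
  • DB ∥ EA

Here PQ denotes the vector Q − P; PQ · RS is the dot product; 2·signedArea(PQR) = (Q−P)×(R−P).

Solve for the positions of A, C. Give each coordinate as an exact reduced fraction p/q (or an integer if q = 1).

A = (0, -3)
C = (-8, 7)

1. A_x = 0  [ED ∥ AB ∩ DB ∥ EA]
2. A_y = -3  [ED ∥ AB ∩ DB ∥ EA]
   → A = (0, -3)
3. C_x = -8  [E, D, C are collinear ∩ BC ⟂ ED]
4. C_y = 7  [E, D, C are collinear ∩ BC ⟂ ED]
   → C = (-8, 7)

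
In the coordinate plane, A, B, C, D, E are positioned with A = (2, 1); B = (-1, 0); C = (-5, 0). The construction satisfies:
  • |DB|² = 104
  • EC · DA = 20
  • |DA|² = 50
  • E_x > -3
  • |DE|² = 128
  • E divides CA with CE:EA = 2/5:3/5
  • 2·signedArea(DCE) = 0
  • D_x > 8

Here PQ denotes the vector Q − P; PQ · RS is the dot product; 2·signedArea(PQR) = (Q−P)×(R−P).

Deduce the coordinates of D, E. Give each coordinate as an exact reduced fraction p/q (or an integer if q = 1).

D = (9, 2)
E = (-11/5, 2/5)

1. E_x = -11/5  [E divides CA with CE:EA = 2/5:3/5]
2. E_y = 2/5  [E divides CA with CE:EA = 2/5:3/5]
   → E = (-11/5, 2/5)
3. D_x = 9  [2·signedArea(DCE) = 0 ∩ EC · DA = 20]
4. D_y = 2  [2·signedArea(DCE) = 0 ∩ EC · DA = 20]
   → D = (9, 2)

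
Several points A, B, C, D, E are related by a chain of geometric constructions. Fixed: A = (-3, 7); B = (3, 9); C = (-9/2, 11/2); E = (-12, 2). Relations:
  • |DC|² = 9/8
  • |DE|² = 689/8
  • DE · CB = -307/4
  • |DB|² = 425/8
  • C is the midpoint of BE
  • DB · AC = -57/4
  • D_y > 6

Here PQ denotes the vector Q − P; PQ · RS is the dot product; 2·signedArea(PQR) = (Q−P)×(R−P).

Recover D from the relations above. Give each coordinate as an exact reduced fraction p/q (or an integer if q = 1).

1. D_x = -15/4  [DE · CB = -307/4 ∩ DB · AC = -57/4]
2. D_y = 25/4  [DE · CB = -307/4 ∩ DB · AC = -57/4]
   → D = (-15/4, 25/4)

D = (-15/4, 25/4)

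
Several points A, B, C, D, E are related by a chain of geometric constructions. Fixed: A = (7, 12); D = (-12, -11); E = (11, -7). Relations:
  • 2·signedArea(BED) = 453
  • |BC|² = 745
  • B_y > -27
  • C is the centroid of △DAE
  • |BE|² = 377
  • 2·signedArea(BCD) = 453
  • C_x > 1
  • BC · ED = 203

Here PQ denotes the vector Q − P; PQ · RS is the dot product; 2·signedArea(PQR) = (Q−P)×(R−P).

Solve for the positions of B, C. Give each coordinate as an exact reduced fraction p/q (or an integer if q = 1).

1. C_x = 2  [C is the centroid of △DAE]
2. C_y = -2  [C is the centroid of △DAE]
   → C = (2, -2)
3. B_x = 15  [2·signedArea(BCD) = 453 ∩ BC · ED = 203]
4. B_y = -26  [2·signedArea(BCD) = 453 ∩ BC · ED = 203]
   → B = (15, -26)

B = (15, -26)
C = (2, -2)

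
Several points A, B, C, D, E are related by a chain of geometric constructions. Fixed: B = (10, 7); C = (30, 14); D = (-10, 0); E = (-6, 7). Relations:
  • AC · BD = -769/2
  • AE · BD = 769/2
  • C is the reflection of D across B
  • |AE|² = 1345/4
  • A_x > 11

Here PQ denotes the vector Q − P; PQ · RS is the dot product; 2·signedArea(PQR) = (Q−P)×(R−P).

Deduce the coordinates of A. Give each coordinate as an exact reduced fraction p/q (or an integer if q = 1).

1. A_x = 12  [line 20·x + 7·y + -627/2 = 0 ∩ |AE|² = 1345/4]
2. A_y = 21/2  [line 20·x + 7·y + -627/2 = 0 ∩ |AE|² = 1345/4]
   → A = (12, 21/2)

A = (12, 21/2)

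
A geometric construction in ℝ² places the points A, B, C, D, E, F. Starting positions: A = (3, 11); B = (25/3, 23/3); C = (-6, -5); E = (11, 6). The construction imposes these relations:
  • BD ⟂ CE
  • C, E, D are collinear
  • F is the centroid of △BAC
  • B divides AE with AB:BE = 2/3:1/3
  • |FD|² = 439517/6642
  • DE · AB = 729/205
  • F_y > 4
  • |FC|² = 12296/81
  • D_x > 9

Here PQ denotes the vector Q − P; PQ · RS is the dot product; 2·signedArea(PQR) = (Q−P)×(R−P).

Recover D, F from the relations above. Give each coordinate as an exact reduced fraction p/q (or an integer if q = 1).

1. D_x = 4051/410  [C, E, D are collinear ∩ BD ⟂ CE]
2. D_y = 2163/410  [C, E, D are collinear ∩ BD ⟂ CE]
   → D = (4051/410, 2163/410)
3. F_x = 16/9  [F is the centroid of △BAC]
4. F_y = 41/9  [F is the centroid of △BAC]
   → F = (16/9, 41/9)

D = (4051/410, 2163/410)
F = (16/9, 41/9)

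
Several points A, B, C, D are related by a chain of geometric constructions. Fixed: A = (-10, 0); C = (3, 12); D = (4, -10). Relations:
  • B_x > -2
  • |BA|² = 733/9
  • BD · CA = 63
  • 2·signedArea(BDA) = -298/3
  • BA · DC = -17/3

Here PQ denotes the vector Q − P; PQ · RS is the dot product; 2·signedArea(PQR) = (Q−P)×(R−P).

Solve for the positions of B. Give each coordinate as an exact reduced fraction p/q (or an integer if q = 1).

1. B_x = -1  [BA · DC = -17/3 ∩ BD · CA = 63]
2. B_y = 2/3  [BA · DC = -17/3 ∩ BD · CA = 63]
   → B = (-1, 2/3)

B = (-1, 2/3)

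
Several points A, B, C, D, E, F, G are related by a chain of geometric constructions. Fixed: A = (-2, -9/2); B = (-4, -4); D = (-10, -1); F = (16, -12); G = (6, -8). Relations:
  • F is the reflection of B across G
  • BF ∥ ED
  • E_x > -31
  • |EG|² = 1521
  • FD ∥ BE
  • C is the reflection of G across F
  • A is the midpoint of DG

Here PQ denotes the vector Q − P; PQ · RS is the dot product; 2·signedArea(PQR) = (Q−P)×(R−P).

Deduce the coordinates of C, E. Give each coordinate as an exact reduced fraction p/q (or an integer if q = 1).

1. C_x = 26  [C is the reflection of G across F]
2. C_y = -16  [C is the reflection of G across F]
   → C = (26, -16)
3. E_x = -30  [BF ∥ ED ∩ FD ∥ BE]
4. E_y = 7  [BF ∥ ED ∩ FD ∥ BE]
   → E = (-30, 7)

C = (26, -16)
E = (-30, 7)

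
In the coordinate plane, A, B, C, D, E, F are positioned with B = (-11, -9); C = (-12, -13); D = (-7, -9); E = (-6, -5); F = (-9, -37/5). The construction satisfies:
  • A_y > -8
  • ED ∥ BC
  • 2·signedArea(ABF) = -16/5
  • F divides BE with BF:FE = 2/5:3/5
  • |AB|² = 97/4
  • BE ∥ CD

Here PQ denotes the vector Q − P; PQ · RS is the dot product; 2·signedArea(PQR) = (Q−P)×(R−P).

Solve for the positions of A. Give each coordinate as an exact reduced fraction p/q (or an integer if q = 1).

A = (-13/2, -7)

1. A_x = -13/2  [line -8/5·x + 2·y + 18/5 = 0 ∩ |AB|² = 97/4]
2. A_y = -7  [line -8/5·x + 2·y + 18/5 = 0 ∩ |AB|² = 97/4]
   → A = (-13/2, -7)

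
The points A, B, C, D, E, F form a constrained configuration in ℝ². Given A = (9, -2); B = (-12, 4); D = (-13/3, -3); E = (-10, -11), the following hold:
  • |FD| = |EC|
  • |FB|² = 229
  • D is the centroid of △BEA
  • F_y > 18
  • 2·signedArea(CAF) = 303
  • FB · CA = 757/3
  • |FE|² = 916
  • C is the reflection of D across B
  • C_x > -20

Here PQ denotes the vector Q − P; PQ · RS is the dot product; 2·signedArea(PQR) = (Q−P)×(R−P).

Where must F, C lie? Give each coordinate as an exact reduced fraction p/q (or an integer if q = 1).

C = (-59/3, 11)
F = (-14, 19)

1. C_x = -59/3  [C is the reflection of D across B]
2. C_y = 11  [C is the reflection of D across B]
   → C = (-59/3, 11)
3. F_x = -14  [FB · CA = 757/3 ∩ 2·signedArea(CAF) = 303]
4. F_y = 19  [FB · CA = 757/3 ∩ 2·signedArea(CAF) = 303]
   → F = (-14, 19)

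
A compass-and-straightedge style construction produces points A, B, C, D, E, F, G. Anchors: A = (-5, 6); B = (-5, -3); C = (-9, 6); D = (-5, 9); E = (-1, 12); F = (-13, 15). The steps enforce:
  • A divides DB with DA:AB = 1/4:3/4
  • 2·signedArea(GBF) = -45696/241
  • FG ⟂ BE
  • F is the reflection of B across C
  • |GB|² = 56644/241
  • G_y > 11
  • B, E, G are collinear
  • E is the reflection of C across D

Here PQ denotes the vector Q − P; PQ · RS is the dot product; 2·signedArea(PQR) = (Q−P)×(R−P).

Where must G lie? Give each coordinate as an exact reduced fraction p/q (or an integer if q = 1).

G = (-253/241, 2847/241)

1. G_x = -253/241  [B, E, G are collinear ∩ FG ⟂ BE]
2. G_y = 2847/241  [B, E, G are collinear ∩ FG ⟂ BE]
   → G = (-253/241, 2847/241)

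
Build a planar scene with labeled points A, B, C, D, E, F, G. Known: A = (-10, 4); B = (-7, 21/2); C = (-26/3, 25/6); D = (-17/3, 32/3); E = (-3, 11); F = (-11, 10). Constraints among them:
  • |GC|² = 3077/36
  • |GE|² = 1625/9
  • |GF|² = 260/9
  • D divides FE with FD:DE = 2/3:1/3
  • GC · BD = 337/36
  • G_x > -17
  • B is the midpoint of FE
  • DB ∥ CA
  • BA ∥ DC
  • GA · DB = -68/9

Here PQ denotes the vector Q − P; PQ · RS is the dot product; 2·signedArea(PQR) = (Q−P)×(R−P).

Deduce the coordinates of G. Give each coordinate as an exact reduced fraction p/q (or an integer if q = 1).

1. G_x = -49/3  [line -4/3·x + -1/6·y + -182/9 = 0 ∩ |GE|² = 1625/9]
2. G_y = 28/3  [line -4/3·x + -1/6·y + -182/9 = 0 ∩ |GE|² = 1625/9]
   → G = (-49/3, 28/3)

G = (-49/3, 28/3)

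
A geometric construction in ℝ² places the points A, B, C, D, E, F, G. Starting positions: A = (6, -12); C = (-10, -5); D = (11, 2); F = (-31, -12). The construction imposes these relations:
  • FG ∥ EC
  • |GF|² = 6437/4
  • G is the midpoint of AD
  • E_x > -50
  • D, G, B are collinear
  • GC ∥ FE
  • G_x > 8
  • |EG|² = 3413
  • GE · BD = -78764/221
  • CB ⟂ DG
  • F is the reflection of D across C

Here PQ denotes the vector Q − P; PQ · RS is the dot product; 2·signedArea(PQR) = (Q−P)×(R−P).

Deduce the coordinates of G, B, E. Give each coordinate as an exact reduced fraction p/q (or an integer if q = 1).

1. G_x = 17/2  [G is the midpoint of AD]
2. G_y = -5  [G is the midpoint of AD]
   → G = (17/2, -5)
3. B_x = 1416/221  [D, G, B are collinear ∩ CB ⟂ DG]
4. B_y = -2400/221  [D, G, B are collinear ∩ CB ⟂ DG]
   → B = (1416/221, -2400/221)
5. E_x = -99/2  [FG ∥ EC ∩ GC ∥ FE]
6. E_y = -12  [FG ∥ EC ∩ GC ∥ FE]
   → E = (-99/2, -12)

B = (1416/221, -2400/221)
E = (-99/2, -12)
G = (17/2, -5)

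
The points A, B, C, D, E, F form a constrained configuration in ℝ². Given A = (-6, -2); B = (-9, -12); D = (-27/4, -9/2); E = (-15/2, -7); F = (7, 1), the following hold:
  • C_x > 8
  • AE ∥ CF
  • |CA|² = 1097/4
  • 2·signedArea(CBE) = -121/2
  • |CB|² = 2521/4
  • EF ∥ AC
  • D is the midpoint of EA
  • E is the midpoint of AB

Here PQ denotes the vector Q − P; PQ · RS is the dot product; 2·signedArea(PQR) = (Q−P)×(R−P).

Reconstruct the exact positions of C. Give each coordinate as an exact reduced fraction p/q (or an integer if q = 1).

C = (17/2, 6)

1. C_x = 17/2  [AE ∥ CF ∩ EF ∥ AC]
2. C_y = 6  [AE ∥ CF ∩ EF ∥ AC]
   → C = (17/2, 6)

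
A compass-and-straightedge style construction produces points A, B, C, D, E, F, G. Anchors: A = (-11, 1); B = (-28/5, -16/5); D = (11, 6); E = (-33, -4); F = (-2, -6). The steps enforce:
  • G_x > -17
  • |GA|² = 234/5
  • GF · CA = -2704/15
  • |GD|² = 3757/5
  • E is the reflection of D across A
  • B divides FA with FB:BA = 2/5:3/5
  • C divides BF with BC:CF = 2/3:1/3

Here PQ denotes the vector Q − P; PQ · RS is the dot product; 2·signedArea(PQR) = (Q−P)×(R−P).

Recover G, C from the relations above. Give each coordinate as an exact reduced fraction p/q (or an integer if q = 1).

1. C_x = -16/5  [C divides BF with BC:CF = 2/3:1/3]
2. C_y = -76/15  [C divides BF with BC:CF = 2/3:1/3]
   → C = (-16/5, -76/15)
3. G_x = -82/5  [line 39/5·x + -91/15·y + 2392/15 = 0 ∩ |GA|² = 234/5]
4. G_y = 26/5  [line 39/5·x + -91/15·y + 2392/15 = 0 ∩ |GA|² = 234/5]
   → G = (-82/5, 26/5)

C = (-16/5, -76/15)
G = (-82/5, 26/5)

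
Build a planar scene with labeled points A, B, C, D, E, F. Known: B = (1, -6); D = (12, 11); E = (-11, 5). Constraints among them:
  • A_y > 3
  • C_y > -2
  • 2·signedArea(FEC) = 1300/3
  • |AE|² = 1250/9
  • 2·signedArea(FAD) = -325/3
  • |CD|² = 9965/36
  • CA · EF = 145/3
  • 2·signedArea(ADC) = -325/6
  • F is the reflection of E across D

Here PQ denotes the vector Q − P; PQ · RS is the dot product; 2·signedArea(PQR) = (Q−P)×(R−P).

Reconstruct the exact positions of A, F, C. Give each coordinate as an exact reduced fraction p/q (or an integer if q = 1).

A = (2/3, 10/3)
C = (5/6, -4/3)
F = (35, 17)

1. F_x = 35  [F is the reflection of E across D]
2. F_y = 17  [F is the reflection of E across D]
   → F = (35, 17)
3. A_x = 2/3  [line -6·x + 23·y + -218/3 = 0 ∩ |AE|² = 1250/9]
4. A_y = 10/3  [line -6·x + 23·y + -218/3 = 0 ∩ |AE|² = 1250/9]
   → A = (2/3, 10/3)
5. C_x = 5/6  [2·signedArea(ADC) = -325/6 ∩ CA · EF = 145/3]
6. C_y = -4/3  [2·signedArea(ADC) = -325/6 ∩ CA · EF = 145/3]
   → C = (5/6, -4/3)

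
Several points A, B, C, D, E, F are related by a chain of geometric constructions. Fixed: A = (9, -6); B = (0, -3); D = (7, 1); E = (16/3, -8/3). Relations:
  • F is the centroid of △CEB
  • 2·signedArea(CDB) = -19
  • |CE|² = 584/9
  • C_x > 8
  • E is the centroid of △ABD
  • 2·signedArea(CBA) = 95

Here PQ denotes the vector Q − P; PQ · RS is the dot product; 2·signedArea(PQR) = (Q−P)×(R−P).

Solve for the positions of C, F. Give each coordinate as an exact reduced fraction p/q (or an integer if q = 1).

C = (26/3, 14/3)
F = (14/3, -1/3)

1. C_x = 26/3  [2·signedArea(CDB) = -19 ∩ 2·signedArea(CBA) = 95]
2. C_y = 14/3  [2·signedArea(CDB) = -19 ∩ 2·signedArea(CBA) = 95]
   → C = (26/3, 14/3)
3. F_x = 14/3  [F is the centroid of △CEB]
4. F_y = -1/3  [F is the centroid of △CEB]
   → F = (14/3, -1/3)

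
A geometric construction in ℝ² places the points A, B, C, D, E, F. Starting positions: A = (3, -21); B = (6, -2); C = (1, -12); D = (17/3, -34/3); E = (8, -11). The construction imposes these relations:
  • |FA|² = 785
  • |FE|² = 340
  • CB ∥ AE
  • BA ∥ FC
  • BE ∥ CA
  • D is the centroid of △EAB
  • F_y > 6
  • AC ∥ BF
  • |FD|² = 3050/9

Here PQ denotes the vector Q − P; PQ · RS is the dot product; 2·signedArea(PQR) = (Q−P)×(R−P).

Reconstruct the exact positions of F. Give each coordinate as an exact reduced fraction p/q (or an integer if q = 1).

1. F_x = 4  [BA ∥ FC ∩ AC ∥ BF]
2. F_y = 7  [BA ∥ FC ∩ AC ∥ BF]
   → F = (4, 7)

F = (4, 7)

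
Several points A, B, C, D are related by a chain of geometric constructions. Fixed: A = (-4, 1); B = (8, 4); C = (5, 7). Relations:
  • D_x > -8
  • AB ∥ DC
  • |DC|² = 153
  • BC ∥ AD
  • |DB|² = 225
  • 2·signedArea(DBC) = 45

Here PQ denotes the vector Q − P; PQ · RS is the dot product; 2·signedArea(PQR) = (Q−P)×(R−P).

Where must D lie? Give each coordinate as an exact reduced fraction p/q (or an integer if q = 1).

1. D_x = -7  [AB ∥ DC ∩ BC ∥ AD]
2. D_y = 4  [AB ∥ DC ∩ BC ∥ AD]
   → D = (-7, 4)

D = (-7, 4)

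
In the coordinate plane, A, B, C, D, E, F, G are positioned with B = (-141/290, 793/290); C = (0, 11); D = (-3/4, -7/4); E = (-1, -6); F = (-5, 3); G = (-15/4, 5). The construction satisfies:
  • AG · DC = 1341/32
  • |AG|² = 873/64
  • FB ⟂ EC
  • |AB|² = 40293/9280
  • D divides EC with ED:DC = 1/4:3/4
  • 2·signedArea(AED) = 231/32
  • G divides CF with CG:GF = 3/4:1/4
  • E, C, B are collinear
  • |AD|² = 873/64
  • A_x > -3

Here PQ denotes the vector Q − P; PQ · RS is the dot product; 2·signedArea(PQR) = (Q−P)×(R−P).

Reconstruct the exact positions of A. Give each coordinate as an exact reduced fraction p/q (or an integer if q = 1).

A = (-9/4, 13/8)

1. A_x = -9/4  [2·signedArea(AED) = 231/32 ∩ AG · DC = 1341/32]
2. A_y = 13/8  [2·signedArea(AED) = 231/32 ∩ AG · DC = 1341/32]
   → A = (-9/4, 13/8)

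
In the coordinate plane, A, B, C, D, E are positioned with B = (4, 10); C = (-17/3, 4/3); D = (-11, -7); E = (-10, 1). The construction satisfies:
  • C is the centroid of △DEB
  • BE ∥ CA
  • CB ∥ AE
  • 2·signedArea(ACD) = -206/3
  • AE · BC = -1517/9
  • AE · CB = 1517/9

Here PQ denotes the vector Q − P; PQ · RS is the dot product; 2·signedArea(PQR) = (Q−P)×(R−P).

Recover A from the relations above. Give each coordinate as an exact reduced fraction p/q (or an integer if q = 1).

1. A_x = -59/3  [CB ∥ AE ∩ BE ∥ CA]
2. A_y = -23/3  [CB ∥ AE ∩ BE ∥ CA]
   → A = (-59/3, -23/3)

A = (-59/3, -23/3)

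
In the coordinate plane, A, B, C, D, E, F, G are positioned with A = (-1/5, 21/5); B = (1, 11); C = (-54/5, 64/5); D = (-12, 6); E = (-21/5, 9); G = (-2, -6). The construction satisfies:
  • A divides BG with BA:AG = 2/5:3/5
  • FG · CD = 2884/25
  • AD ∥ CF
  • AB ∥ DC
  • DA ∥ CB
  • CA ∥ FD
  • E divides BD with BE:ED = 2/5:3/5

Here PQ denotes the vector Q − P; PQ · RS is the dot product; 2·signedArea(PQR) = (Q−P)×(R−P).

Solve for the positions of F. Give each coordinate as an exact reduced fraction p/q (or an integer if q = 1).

F = (-113/5, 73/5)

1. F_x = -113/5  [CA ∥ FD ∩ AD ∥ CF]
2. F_y = 73/5  [CA ∥ FD ∩ AD ∥ CF]
   → F = (-113/5, 73/5)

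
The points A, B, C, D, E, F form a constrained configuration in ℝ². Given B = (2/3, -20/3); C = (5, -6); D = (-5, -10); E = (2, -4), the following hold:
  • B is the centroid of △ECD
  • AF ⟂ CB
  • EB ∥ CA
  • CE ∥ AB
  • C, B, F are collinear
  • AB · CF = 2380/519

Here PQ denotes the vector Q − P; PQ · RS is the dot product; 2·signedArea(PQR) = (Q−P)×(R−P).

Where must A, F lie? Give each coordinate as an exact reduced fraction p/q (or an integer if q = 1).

A = (11/3, -26/3)
F = (1711/519, -3250/519)

1. A_x = 11/3  [CE ∥ AB ∩ EB ∥ CA]
2. A_y = -26/3  [CE ∥ AB ∩ EB ∥ CA]
   → A = (11/3, -26/3)
3. F_x = 1711/519  [C, B, F are collinear ∩ AF ⟂ CB]
4. F_y = -3250/519  [C, B, F are collinear ∩ AF ⟂ CB]
   → F = (1711/519, -3250/519)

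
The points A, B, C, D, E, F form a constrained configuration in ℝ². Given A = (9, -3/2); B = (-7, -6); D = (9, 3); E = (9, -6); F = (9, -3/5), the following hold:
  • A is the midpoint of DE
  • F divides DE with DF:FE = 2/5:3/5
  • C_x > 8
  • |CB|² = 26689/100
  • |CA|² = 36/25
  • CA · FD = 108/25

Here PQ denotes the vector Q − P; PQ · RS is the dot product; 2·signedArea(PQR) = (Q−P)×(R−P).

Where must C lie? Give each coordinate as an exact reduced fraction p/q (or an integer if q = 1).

1. C_y = -27/10  [CA · FD = 108/25]
2. C_x = 9  [|CA|² = 36/25]
   → C = (9, -27/10)

C = (9, -27/10)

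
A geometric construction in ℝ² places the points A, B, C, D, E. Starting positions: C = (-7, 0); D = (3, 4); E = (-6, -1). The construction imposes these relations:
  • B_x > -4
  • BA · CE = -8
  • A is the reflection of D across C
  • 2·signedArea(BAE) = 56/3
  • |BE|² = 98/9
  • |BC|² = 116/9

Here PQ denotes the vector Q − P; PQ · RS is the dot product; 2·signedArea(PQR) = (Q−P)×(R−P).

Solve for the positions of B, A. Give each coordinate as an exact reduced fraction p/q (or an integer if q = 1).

1. A_x = -17  [A is the reflection of D across C]
2. A_y = -4  [A is the reflection of D across C]
   → A = (-17, -4)
3. B_x = -11/3  [BA · CE = -8 ∩ 2·signedArea(BAE) = 56/3]
4. B_y = 4/3  [BA · CE = -8 ∩ 2·signedArea(BAE) = 56/3]
   → B = (-11/3, 4/3)

A = (-17, -4)
B = (-11/3, 4/3)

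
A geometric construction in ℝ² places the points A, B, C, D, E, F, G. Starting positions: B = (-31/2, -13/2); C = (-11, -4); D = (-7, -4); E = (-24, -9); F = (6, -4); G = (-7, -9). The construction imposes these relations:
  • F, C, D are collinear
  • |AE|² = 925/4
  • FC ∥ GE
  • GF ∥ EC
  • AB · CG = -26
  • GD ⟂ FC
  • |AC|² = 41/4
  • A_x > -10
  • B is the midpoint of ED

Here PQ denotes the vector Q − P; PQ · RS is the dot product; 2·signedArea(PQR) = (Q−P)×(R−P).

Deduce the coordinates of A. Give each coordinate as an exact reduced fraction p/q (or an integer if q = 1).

1. A_x = -9  [line -4·x + 5·y + -7/2 = 0 ∩ |AC|² = 41/4]
2. A_y = -13/2  [line -4·x + 5·y + -7/2 = 0 ∩ |AC|² = 41/4]
   → A = (-9, -13/2)

A = (-9, -13/2)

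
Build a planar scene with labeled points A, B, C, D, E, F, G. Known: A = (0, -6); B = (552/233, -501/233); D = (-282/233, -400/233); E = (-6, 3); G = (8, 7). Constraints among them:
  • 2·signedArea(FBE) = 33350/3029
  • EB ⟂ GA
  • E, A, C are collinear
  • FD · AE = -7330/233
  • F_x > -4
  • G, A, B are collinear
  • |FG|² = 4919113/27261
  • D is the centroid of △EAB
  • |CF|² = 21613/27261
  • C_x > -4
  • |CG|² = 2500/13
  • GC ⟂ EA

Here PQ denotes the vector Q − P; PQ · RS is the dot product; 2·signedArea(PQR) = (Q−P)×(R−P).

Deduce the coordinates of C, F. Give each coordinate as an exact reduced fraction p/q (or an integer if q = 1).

C = (-46/13, -9/13)
F = (-32558/9087, 1790/9087)

1. C_x = -46/13  [E, A, C are collinear ∩ GC ⟂ EA]
2. C_y = -9/13  [E, A, C are collinear ∩ GC ⟂ EA]
   → C = (-46/13, -9/13)
3. F_x = -32558/9087  [2·signedArea(FBE) = 33350/3029 ∩ FD · AE = -7330/233]
4. F_y = 1790/9087  [2·signedArea(FBE) = 33350/3029 ∩ FD · AE = -7330/233]
   → F = (-32558/9087, 1790/9087)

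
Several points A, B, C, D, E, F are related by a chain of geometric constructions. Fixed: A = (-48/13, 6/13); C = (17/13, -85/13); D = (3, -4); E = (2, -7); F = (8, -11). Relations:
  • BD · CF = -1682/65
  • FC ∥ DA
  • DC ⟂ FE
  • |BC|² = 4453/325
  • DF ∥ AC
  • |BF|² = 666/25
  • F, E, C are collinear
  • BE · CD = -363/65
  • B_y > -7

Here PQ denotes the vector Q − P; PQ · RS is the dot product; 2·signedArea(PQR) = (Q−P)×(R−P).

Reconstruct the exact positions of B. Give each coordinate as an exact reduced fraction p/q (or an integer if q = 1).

B = (5, -34/5)

1. B_x = 5  [BE · CD = -363/65 ∩ BD · CF = -1682/65]
2. B_y = -34/5  [BE · CD = -363/65 ∩ BD · CF = -1682/65]
   → B = (5, -34/5)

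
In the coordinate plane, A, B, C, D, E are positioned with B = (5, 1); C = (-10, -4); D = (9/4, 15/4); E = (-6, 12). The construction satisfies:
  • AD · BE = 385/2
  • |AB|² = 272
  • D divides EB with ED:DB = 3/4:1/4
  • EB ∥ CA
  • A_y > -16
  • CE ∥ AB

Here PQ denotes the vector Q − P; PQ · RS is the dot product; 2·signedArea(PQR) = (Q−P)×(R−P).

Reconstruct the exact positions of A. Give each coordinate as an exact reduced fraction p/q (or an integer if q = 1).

1. A_x = 1  [CE ∥ AB ∩ EB ∥ CA]
2. A_y = -15  [CE ∥ AB ∩ EB ∥ CA]
   → A = (1, -15)

A = (1, -15)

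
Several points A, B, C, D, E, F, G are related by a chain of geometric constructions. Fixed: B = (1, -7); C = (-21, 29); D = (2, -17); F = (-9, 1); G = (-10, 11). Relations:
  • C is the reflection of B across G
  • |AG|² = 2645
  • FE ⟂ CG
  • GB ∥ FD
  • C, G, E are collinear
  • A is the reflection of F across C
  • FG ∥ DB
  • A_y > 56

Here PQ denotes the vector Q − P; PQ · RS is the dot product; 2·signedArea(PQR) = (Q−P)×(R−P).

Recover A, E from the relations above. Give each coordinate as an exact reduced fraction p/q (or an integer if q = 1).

A = (-33, 57)
E = (-2349/445, 1457/445)

1. A_x = -33  [A is the reflection of F across C]
2. A_y = 57  [A is the reflection of F across C]
   → A = (-33, 57)
3. E_x = -2349/445  [C, G, E are collinear ∩ FE ⟂ CG]
4. E_y = 1457/445  [C, G, E are collinear ∩ FE ⟂ CG]
   → E = (-2349/445, 1457/445)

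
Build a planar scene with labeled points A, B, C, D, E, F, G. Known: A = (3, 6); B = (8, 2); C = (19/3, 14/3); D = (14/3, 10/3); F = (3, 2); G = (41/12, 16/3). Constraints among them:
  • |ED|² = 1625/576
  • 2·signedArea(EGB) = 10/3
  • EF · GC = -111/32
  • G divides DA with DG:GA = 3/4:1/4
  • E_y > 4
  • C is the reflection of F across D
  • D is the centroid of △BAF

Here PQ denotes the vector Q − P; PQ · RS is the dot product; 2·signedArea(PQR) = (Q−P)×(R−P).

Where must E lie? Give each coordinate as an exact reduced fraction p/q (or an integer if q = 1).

1. E_x = 39/8  [2·signedArea(EGB) = 10/3 ∩ EF · GC = -111/32]
2. E_y = 5  [2·signedArea(EGB) = 10/3 ∩ EF · GC = -111/32]
   → E = (39/8, 5)

E = (39/8, 5)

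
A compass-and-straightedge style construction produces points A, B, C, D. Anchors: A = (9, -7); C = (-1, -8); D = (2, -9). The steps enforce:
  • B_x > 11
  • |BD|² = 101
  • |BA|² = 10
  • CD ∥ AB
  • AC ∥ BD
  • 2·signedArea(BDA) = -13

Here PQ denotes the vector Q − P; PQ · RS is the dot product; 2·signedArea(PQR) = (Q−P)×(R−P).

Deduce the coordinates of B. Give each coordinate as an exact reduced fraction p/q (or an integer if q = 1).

1. B_x = 12  [AC ∥ BD ∩ CD ∥ AB]
2. B_y = -8  [AC ∥ BD ∩ CD ∥ AB]
   → B = (12, -8)

B = (12, -8)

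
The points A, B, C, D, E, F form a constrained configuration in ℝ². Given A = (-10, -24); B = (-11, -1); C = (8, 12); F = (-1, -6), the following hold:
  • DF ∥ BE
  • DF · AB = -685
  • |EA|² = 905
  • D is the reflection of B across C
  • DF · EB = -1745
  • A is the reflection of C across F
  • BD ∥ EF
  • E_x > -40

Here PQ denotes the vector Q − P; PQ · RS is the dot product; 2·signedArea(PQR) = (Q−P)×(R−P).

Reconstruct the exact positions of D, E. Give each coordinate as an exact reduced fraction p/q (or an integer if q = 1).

D = (27, 25)
E = (-39, -32)

1. D_x = 27  [D is the reflection of B across C]
2. D_y = 25  [D is the reflection of B across C]
   → D = (27, 25)
3. E_x = -39  [BD ∥ EF ∩ DF ∥ BE]
4. E_y = -32  [BD ∥ EF ∩ DF ∥ BE]
   → E = (-39, -32)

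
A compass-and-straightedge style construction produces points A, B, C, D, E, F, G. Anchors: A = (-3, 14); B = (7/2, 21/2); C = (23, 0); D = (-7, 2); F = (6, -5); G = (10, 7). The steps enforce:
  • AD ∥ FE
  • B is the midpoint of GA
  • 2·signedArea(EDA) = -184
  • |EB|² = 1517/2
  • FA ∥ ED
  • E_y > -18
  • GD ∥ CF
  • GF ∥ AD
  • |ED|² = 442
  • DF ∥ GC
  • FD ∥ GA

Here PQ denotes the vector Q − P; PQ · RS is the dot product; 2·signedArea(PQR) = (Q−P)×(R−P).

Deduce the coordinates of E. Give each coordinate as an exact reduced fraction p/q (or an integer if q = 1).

E = (2, -17)

1. E_x = 2  [FA ∥ ED ∩ AD ∥ FE]
2. E_y = -17  [FA ∥ ED ∩ AD ∥ FE]
   → E = (2, -17)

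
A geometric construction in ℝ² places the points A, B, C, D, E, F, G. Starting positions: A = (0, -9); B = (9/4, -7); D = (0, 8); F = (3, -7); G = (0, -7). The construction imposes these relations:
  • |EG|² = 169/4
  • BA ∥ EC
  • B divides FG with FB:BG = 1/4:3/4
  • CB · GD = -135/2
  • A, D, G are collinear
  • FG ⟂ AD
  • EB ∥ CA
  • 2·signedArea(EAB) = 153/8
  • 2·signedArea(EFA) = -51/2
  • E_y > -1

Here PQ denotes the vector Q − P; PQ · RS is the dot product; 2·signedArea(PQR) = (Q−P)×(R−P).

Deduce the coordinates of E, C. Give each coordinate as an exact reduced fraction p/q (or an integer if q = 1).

1. E_x = 0  [2·signedArea(EFA) = -51/2 ∩ 2·signedArea(EAB) = 153/8]
2. E_y = -1/2  [2·signedArea(EFA) = -51/2 ∩ 2·signedArea(EAB) = 153/8]
   → E = (0, -1/2)
3. C_x = -9/4  [EB ∥ CA ∩ BA ∥ EC]
4. C_y = -5/2  [EB ∥ CA ∩ BA ∥ EC]
   → C = (-9/4, -5/2)

C = (-9/4, -5/2)
E = (0, -1/2)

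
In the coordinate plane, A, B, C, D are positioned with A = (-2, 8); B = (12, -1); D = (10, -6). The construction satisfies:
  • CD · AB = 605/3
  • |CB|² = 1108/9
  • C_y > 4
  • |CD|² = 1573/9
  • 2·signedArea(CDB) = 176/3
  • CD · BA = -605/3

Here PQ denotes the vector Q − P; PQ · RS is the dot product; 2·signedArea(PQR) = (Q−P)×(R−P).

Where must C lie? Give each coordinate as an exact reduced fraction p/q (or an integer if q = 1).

C = (8/3, 5)

1. C_x = 8/3  [CD · BA = -605/3 ∩ 2·signedArea(CDB) = 176/3]
2. C_y = 5  [CD · BA = -605/3 ∩ 2·signedArea(CDB) = 176/3]
   → C = (8/3, 5)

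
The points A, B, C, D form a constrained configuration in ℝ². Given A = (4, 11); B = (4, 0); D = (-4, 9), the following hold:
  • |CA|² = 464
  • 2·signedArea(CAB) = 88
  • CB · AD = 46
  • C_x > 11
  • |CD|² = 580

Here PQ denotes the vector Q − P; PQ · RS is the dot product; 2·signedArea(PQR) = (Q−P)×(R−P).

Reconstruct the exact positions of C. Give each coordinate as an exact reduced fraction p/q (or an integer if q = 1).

C = (12, -9)

1. C_x = 12  [CB · AD = 46 ∩ 2·signedArea(CAB) = 88]
2. C_y = -9  [CB · AD = 46 ∩ 2·signedArea(CAB) = 88]
   → C = (12, -9)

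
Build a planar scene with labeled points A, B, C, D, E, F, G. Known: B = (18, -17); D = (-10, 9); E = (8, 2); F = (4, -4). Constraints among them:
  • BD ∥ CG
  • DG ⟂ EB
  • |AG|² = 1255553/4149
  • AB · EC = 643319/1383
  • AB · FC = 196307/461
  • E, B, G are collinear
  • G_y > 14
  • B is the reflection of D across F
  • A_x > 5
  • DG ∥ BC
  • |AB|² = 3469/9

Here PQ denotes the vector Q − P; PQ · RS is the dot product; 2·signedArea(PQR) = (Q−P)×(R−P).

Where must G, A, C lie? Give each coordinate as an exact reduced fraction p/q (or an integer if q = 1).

A = (16/3, -2)
C = (13466/461, -5117/461)
G = (558/461, 6869/461)

1. G_x = 558/461  [E, B, G are collinear ∩ DG ⟂ EB]
2. G_y = 6869/461  [E, B, G are collinear ∩ DG ⟂ EB]
   → G = (558/461, 6869/461)
3. C_x = 13466/461  [BD ∥ CG ∩ DG ∥ BC]
4. C_y = -5117/461  [BD ∥ CG ∩ DG ∥ BC]
   → C = (13466/461, -5117/461)
5. A_x = 16/3  [AB · EC = 643319/1383 ∩ AB · FC = 196307/461]
6. A_y = -2  [AB · EC = 643319/1383 ∩ AB · FC = 196307/461]
   → A = (16/3, -2)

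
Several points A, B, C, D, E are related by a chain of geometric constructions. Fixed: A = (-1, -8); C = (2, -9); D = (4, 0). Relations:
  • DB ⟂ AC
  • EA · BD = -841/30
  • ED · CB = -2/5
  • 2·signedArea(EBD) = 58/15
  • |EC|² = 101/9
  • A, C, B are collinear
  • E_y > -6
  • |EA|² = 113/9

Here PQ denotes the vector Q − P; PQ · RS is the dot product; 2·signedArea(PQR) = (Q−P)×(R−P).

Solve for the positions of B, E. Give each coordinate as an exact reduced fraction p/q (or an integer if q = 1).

1. B_x = 11/10  [A, C, B are collinear ∩ DB ⟂ AC]
2. B_y = -87/10  [A, C, B are collinear ∩ DB ⟂ AC]
   → B = (11/10, -87/10)
3. E_x = 5/3  [2·signedArea(EBD) = 58/15 ∩ EA · BD = -841/30]
4. E_y = -17/3  [2·signedArea(EBD) = 58/15 ∩ EA · BD = -841/30]
   → E = (5/3, -17/3)

B = (11/10, -87/10)
E = (5/3, -17/3)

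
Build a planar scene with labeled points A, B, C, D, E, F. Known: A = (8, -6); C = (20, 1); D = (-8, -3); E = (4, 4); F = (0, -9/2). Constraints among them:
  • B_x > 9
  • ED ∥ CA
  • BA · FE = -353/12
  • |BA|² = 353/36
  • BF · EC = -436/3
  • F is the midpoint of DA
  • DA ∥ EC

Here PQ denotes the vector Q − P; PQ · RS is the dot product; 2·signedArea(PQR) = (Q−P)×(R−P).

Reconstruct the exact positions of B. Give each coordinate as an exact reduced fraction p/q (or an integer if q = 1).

1. B_x = 28/3  [BF · EC = -436/3 ∩ BA · FE = -353/12]
2. B_y = -19/6  [BF · EC = -436/3 ∩ BA · FE = -353/12]
   → B = (28/3, -19/6)

B = (28/3, -19/6)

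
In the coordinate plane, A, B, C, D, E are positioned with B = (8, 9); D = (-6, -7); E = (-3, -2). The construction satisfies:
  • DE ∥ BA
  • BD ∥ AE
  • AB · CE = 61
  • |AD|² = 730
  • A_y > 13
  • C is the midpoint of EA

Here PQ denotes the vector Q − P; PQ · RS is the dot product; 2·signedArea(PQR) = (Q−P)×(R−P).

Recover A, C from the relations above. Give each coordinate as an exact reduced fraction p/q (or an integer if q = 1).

1. A_x = 11  [BD ∥ AE ∩ DE ∥ BA]
2. A_y = 14  [BD ∥ AE ∩ DE ∥ BA]
   → A = (11, 14)
3. C_x = 4  [C is the midpoint of EA]
4. C_y = 6  [C is the midpoint of EA]
   → C = (4, 6)

A = (11, 14)
C = (4, 6)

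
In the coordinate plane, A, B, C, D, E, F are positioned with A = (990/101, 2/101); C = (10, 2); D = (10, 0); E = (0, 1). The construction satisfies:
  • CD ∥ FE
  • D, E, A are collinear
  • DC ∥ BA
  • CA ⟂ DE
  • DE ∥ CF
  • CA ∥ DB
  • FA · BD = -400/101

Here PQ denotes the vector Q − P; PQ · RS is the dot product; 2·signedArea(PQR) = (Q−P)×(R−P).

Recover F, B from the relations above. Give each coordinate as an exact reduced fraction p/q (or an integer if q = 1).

B = (990/101, -200/101)
F = (0, 3)

1. F_x = 0  [CD ∥ FE ∩ DE ∥ CF]
2. F_y = 3  [CD ∥ FE ∩ DE ∥ CF]
   → F = (0, 3)
3. B_x = 990/101  [DC ∥ BA ∩ CA ∥ DB]
4. B_y = -200/101  [DC ∥ BA ∩ CA ∥ DB]
   → B = (990/101, -200/101)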